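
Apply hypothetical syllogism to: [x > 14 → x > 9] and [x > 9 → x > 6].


Hypothetical syllogism: from (P → Q) and (Q → R), infer (P → R).
Chain the two implications through the shared middle term 'x > 9'.

x > 14 → x > 6


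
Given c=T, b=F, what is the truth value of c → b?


Implication is false only when antecedent is true and consequent is false.
Substitute: c=T, b=F.
T → F evaluates to F.

F


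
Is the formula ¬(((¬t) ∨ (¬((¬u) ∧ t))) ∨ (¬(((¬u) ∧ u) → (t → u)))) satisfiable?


Search for a satisfying assignment over {t, u}.
Try t=T, u=F: the formula evaluates to T.
A satisfying assignment exists.

Satisfiable.


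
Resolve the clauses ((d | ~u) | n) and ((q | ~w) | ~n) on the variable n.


The clauses contain complementary literals n and ~n.
Resolution eliminates this pair and disjoins the remaining literals (merging duplicates).

(((d | ~u) | q) | ~w)


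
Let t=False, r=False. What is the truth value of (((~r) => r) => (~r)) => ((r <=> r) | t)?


Substitute t=False, r=False:
~r = True
(~r) => r = True => False = False
~r = True
((~r) => r) => (~r) = False => True = True
r <=> r = False <=> False = True
(r <=> r) | t = True | False = True
(((~r) => r) => (~r)) => ((r <=> r) | t) = True => True = True

True


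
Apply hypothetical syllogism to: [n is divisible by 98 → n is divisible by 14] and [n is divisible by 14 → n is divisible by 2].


Hypothetical syllogism: from (P → Q) and (Q → R), infer (P → R).
Chain the two implications through the shared middle term 'n is divisible by 14'.

n is divisible by 98 → n is divisible by 2


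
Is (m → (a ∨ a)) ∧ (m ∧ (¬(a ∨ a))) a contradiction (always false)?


Truth table over {a, m}:
a | m | φ
---------
F | F | F
T | F | F
F | T | F
T | T | F
Every row is false.

Yes, it is a contradiction.


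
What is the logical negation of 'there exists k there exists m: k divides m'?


Negation flips each quantifier (∀↔∃) and negates the inner predicate.
¬(there exists k there exists m: φ) = for all k for all m: ¬φ.

for all k for all m: NOT(k divides m)


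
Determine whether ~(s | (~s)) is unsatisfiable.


Truth table over {s}:
s | φ
-----
False | False
True | False
Every row is false.

Yes, it is a contradiction.


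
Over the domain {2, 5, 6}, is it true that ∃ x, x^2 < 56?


Evaluate the predicate on each element: 2:T, 5:T, 6:T.
Witness x = 2 satisfies the predicate.

T


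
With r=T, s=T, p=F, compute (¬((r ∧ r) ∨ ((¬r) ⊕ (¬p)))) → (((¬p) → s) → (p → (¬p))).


Substitute r=T, s=T, p=F:
… (earlier sub-steps elided)
¬p = T
(¬r) ⊕ (¬p) = F ⊕ T = T
(r ∧ r) ∨ ((¬r) ⊕ (¬p)) = T ∨ T = T
¬((r ∧ r) ∨ ((¬r) ⊕ (¬p))) = F
¬p = T
(¬p) → s = T → T = T
¬p = T
p → (¬p) = F → T = T
((¬p) → s) → (p → (¬p)) = T → T = T
(¬((r ∧ r) ∨ ((¬r) ⊕ (¬p)))) → (((¬p) → s) → (p → (¬p))) = F → T = T

T


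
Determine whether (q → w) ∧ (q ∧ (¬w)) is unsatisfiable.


Truth table over {q, w}:
q | w | φ
---------
F | F | F
T | F | F
F | T | F
T | T | F
Every row is false.

Yes, it is a contradiction.


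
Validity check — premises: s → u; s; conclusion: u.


This matches the form of modus ponens: the conclusion follows in every model of the premises.

Valid.


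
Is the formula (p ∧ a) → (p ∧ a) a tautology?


Build the truth table over {a, p}:
a | p | φ
---------
F | F | T
T | F | T
F | T | T
T | T | T
Every row evaluates to true.

Yes, it is a tautology.


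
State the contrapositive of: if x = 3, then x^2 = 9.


The contrapositive of (P → Q) is (¬Q → ¬P); it is logically equivalent to the original.
Here P = 'x = 3' and Q = 'x^2 = 9'.

If not (x^2 = 9), then not (x = 3).


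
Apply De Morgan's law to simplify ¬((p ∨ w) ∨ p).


De Morgan: the negation of a disjunction is the conjunction of the negations.
Distribute ¬ across ∨, flipping it to ∧, and negate each literal.

((¬p) ∧ (¬w)) ∧ (¬p)


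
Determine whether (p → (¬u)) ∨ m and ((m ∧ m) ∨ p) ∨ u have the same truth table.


Compare truth tables:
m | p | u | φ | ψ
-----------------
F | F | F | T | F
T | F | F | T | T
F | T | F | T | T
T | T | F | T | T
F | F | T | T | T
T | F | T | T | T
F | T | T | F | T
T | T | T | T | T
They differ at row 1 (m=F, p=F, u=F): φ=T but ψ=F.

No, they are not logically equivalent.


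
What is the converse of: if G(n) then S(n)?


The converse of (P → Q) is (Q → P). It is not in general equivalent to the original.
Here P = 'G(n)' and Q = 'S(n)'.

If S(n), then G(n).


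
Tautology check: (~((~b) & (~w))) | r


Build the truth table over {b, r, w}:
b | r | w | φ
-------------
False | False | False | False
True | False | False | True
False | True | False | True
True | True | False | True
False | False | True | True
True | False | True | True
False | True | True | True
True | True | True | True
Counterexample at row 1: with b=False, r=False, w=False, the formula is False.

No, it is not a tautology.


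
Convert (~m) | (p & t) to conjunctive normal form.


Step 1: Distribute ∨ over ∧: (¬m) ∨ (p ∧ t) = ((¬m) ∨ p) ∧ ((¬m) ∨ t).

((~m) | p) & ((~m) | t)


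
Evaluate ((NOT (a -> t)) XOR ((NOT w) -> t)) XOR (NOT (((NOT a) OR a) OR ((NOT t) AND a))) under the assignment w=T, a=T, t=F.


Substitute w=T, a=T, t=F:
… (earlier sub-steps elided)
NOT w = F
(NOT w) -> t = F -> F = T
(NOT (a -> t)) XOR ((NOT w) -> t) = T XOR T = F
NOT a = F
(NOT a) OR a = F OR T = T
NOT t = T
(NOT t) AND a = T AND T = T
((NOT a) OR a) OR ((NOT t) AND a) = T OR T = T
NOT (((NOT a) OR a) OR ((NOT t) AND a)) = F
((NOT (a -> t)) XOR ((NOT w) -> t)) XOR (NOT (((NOT a) OR a) OR ((NOT t) AND a))) = F XOR F = F

F


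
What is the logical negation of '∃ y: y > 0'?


¬(∀ x: φ) = ∃ x: ¬φ, and ¬(∃ x: φ) = ∀ x: ¬φ.
Apply to the existential statement.

∀ y: ¬(y > 0)


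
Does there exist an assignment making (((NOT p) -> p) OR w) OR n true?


Search for a satisfying assignment over {n, p, w}.
Try n=T, p=F, w=F: the formula evaluates to T.
A satisfying assignment exists.

Satisfiable.


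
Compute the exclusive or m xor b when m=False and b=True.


Exclusive or is true when exactly one operand is true.
Substitute: m=False, b=True.
False xor True evaluates to True.

True


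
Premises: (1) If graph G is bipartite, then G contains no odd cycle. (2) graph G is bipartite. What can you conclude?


Modus ponens: from (P → Q) and P, infer Q.
P = 'graph G is bipartite' is asserted, and P → Q holds, so Q follows.

G contains no odd cycle.


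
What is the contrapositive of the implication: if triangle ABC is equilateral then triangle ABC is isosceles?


The contrapositive of (P → Q) is (¬Q → ¬P); it is logically equivalent to the original.
Here P = 'triangle ABC is equilateral' and Q = 'triangle ABC is isosceles'.

If not (triangle ABC is isosceles), then not (triangle ABC is equilateral).


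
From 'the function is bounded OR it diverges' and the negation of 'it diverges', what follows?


Disjunctive syllogism: from (P ∨ Q) and ¬P, infer Q.
One disjunct, 'it diverges', is ruled out; the other must hold.

the function is bounded


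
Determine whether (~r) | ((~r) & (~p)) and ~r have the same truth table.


Compare truth tables:
p | r | φ | ψ
-------------
False | False | True | True
True | False | True | True
False | True | False | False
True | True | False | False
The columns φ and ψ agree on every row.

Yes, they are logically equivalent.


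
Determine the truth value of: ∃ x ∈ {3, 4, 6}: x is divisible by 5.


Evaluate the predicate on each element: 3:F, 4:F, 6:F.
No element satisfies the predicate.

F


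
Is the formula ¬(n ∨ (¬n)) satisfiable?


Check all 2 assignments over {n}:
n | φ
-----
F | F
T | F
No assignment makes the formula true.

Unsatisfiable.


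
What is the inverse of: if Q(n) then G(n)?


The inverse of (P → Q) is (¬P → ¬Q). It is equivalent to the converse, not to the original.
Here P = 'Q(n)' and Q = 'G(n)'.

If not (Q(n)), then not (G(n)).


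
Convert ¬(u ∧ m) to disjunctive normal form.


Step 1: Apply De Morgan: ¬(u ∧ m) = ¬u ∨ ¬m.

(¬u) ∨ (¬m)


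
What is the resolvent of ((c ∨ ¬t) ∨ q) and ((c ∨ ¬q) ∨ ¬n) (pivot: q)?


The clauses contain complementary literals q and ¬q.
Resolution eliminates this pair and disjoins the remaining literals (merging duplicates).

((c ∨ ¬t) ∨ ¬n)


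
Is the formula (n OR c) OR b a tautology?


Build the truth table over {b, c, n}:
b | c | n | φ
-------------
F | F | F | F
T | F | F | T
F | T | F | T
T | T | F | T
F | F | T | T
T | F | T | T
F | T | T | T
T | T | T | T
Counterexample at row 1: with b=F, c=F, n=F, the formula is F.

No, it is not a tautology.


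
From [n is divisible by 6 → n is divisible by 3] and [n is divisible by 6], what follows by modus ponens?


Modus ponens: from (P → Q) and P, infer Q.
P = 'n is divisible by 6' is asserted, and P → Q holds, so Q follows.

n is divisible by 3.


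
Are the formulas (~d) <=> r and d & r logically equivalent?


Compare truth tables:
d | r | φ | ψ
-------------
False | False | False | False
True | False | True | False
False | True | True | False
True | True | False | True
They differ at row 2 (d=True, r=False): φ=True but ψ=False.

No, they are not logically equivalent.


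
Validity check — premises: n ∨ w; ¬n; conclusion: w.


This matches the form of disjunctive syllogism: the conclusion follows in every model of the premises.

Valid.


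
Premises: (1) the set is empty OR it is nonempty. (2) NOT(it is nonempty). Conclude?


Disjunctive syllogism: from (P ∨ Q) and ¬P, infer Q.
One disjunct, 'it is nonempty', is ruled out; the other must hold.

the set is empty


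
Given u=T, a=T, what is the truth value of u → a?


Implication is false only when antecedent is true and consequent is false.
Substitute: u=T, a=T.
T → T evaluates to T.

T


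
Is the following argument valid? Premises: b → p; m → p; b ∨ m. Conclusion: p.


This matches the form of proof by cases: the conclusion follows in every model of the premises.

Valid.


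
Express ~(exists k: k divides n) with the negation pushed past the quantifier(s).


¬(forall x: φ) = exists x: ¬φ, and ¬(exists x: φ) = forall x: ¬φ.
Apply to the existential statement.

forall k: ~(k divides n)


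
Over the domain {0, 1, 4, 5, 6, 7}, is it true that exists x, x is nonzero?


Evaluate the predicate on each element: 0:False, 1:True, 4:True, 5:True, 6:True, 7:True.
Witness x = 1 satisfies the predicate.

True


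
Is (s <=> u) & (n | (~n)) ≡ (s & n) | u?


Compare truth tables:
n | s | u | φ | ψ
-----------------
False | False | False | True | False
True | False | False | True | False
False | True | False | False | False
True | True | False | False | True
False | False | True | False | True
True | False | True | False | True
False | True | True | True | True
True | True | True | True | True
They differ at row 1 (n=False, s=False, u=False): φ=True but ψ=False.

No, they are not logically equivalent.


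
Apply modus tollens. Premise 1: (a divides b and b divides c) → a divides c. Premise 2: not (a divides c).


Modus tollens: from (P → Q) and ¬Q, infer ¬P.
Q = 'a divides c' is denied; since P → Q, P must also fail.

Not ((a divides b and b divides c)).


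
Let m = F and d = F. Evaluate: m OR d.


Disjunction is false only when both operands are false.
Substitute: m=F, d=F.
F OR F evaluates to F.

F


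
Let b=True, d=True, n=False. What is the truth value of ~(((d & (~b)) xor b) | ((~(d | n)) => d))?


Substitute b=True, d=True, n=False:
~b = False
d & (~b) = True & False = False
(d & (~b)) xor b = False xor True = True
d | n = True | False = True
~(d | n) = False
(~(d | n)) => d = False => True = True
((d & (~b)) xor b) | ((~(d | n)) => d) = True | True = True
~(((d & (~b)) xor b) | ((~(d | n)) => d)) = False

False


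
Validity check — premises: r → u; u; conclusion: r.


This is affirming the consequent (fallacy). There exist truth assignments where the premises are all true but the conclusion is false.

Invalid.


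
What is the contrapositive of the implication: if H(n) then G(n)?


The contrapositive of (P → Q) is (¬Q → ¬P); it is logically equivalent to the original.
Here P = 'H(n)' and Q = 'G(n)'.

If not (G(n)), then not (H(n)).


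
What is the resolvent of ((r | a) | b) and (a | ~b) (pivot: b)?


The clauses contain complementary literals b and ~b.
Resolution eliminates this pair and disjoins the remaining literals (merging duplicates).

(a | r)


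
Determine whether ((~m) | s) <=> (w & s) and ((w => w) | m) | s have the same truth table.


Compare truth tables:
m | s | w | φ | ψ
-----------------
False | False | False | False | True
True | False | False | True | True
False | True | False | False | True
True | True | False | False | True
False | False | True | False | True
True | False | True | True | True
False | True | True | True | True
True | True | True | True | True
They differ at row 1 (m=False, s=False, w=False): φ=False but ψ=True.

No, they are not logically equivalent.


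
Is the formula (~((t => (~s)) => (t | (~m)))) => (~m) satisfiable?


Search for a satisfying assignment over {m, s, t}.
Try m=False, s=False, t=False: the formula evaluates to True.
A satisfying assignment exists.

Satisfiable.


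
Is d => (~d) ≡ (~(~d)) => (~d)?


Compare truth tables:
d | φ | ψ
---------
False | True | True
True | False | False
The columns φ and ψ agree on every row.

Yes, they are logically equivalent.


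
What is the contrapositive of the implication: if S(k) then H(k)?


The contrapositive of (P → Q) is (¬Q → ¬P); it is logically equivalent to the original.
Here P = 'S(k)' and Q = 'H(k)'.

If not (H(k)), then not (S(k)).


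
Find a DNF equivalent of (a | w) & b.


Step 1: Distribute ∧ over ∨: (a ∨ w) ∧ b = (a ∧ b) ∨ (w ∧ b).

(a & b) | (w & b)


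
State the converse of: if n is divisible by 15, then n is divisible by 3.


The converse of (P → Q) is (Q → P). It is not in general equivalent to the original.
Here P = 'n is divisible by 15' and Q = 'n is divisible by 3'.

If n is divisible by 3, then n is divisible by 15.


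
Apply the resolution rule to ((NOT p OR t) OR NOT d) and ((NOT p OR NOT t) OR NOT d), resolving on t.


The clauses contain complementary literals t and NOTt.
Resolution eliminates this pair and disjoins the remaining literals (merging duplicates).

(NOT d OR NOT p)


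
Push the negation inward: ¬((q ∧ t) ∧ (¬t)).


De Morgan: the negation of a conjunction is the disjunction of the negations.
Distribute ¬ across ∧, flipping it to ∨, and negate each literal.

((¬q) ∨ (¬t)) ∨ t


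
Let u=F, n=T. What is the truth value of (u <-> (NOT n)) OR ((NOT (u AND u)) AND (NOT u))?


Substitute u=F, n=T:
NOT n = F
u <-> (NOT n) = F <-> F = T
u AND u = F AND F = F
NOT (u AND u) = T
NOT u = T
(NOT (u AND u)) AND (NOT u) = T AND T = T
(u <-> (NOT n)) OR ((NOT (u AND u)) AND (NOT u)) = T OR T = T

T


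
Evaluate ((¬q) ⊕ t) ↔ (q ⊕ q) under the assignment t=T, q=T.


Substitute t=T, q=T:
¬q = F
(¬q) ⊕ t = F ⊕ T = T
q ⊕ q = T ⊕ T = F
((¬q) ⊕ t) ↔ (q ⊕ q) = T ↔ F = F

F


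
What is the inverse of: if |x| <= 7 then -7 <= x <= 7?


The inverse of (P → Q) is (¬P → ¬Q). It is equivalent to the converse, not to the original.
Here P = '|x| <= 7' and Q = '-7 <= x <= 7'.

If not (|x| <= 7), then not (-7 <= x <= 7).


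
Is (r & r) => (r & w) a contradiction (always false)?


Truth table over {r, w}:
r | w | φ
---------
False | False | True
True | False | False
False | True | True
True | True | True
Satisfying assignment at row 1: r=False, w=False gives True.

No, it is not a contradiction.


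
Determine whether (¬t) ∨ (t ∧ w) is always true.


Build the truth table over {t, w}:
t | w | φ
---------
F | F | T
T | F | F
F | T | T
T | T | T
Counterexample at row 2: with t=T, w=F, the formula is F.

No, it is not a tautology.


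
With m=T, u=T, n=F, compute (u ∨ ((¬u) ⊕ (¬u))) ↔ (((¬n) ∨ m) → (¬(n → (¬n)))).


Substitute m=T, u=T, n=F:
… (earlier sub-steps elided)
¬u = F
(¬u) ⊕ (¬u) = F ⊕ F = F
u ∨ ((¬u) ⊕ (¬u)) = T ∨ F = T
¬n = T
(¬n) ∨ m = T ∨ T = T
¬n = T
n → (¬n) = F → T = T
¬(n → (¬n)) = F
((¬n) ∨ m) → (¬(n → (¬n))) = T → F = F
(u ∨ ((¬u) ⊕ (¬u))) ↔ (((¬n) ∨ m) → (¬(n → (¬n)))) = T ↔ F = F

F


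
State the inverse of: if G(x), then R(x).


The inverse of (P → Q) is (¬P → ¬Q). It is equivalent to the converse, not to the original.
Here P = 'G(x)' and Q = 'R(x)'.

If not (G(x)), then not (R(x)).


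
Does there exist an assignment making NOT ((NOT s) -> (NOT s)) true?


Check all 2 assignments over {s}:
s | φ
-----
F | F
T | F
No assignment makes the formula true.

Unsatisfiable.


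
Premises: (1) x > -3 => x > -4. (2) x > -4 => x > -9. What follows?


Hypothetical syllogism: from (P → Q) and (Q → R), infer (P → R).
Chain the two implications through the shared middle term 'x > -4'.

x > -3 => x > -9


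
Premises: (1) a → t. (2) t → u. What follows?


Hypothetical syllogism: from (P → Q) and (Q → R), infer (P → R).
Chain the two implications through the shared middle term 't'.

a → u


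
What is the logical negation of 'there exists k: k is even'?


¬(for all x: φ) = there exists x: ¬φ, and ¬(there exists x: φ) = for all x: ¬φ.
Apply to the existential statement.

for all k: NOT(k is even)


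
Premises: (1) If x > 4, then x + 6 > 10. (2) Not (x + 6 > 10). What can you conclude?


Modus tollens: from (P → Q) and ¬Q, infer ¬P.
Q = 'x + 6 > 10' is denied; since P → Q, P must also fail.

Not (x > 4).


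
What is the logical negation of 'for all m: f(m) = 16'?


¬(for all x: φ) = there exists x: ¬φ, and ¬(there exists x: φ) = for all x: ¬φ.
Apply to the universal statement.

there exists m: NOT(f(m) = 16)


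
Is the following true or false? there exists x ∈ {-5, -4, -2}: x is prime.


Evaluate the predicate on each element: -5:F, -4:F, -2:F.
No element satisfies the predicate.

F


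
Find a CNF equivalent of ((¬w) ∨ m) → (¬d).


Step 1: Rewrite as ¬((¬w) ∨ m) ∨ (¬d) = (¬(¬w) ∧ ¬m) ∨ (¬d).
Step 2: Distribute ∨ over ∧.
Step 3: Eliminate any double negations (¬¬X = X).

(w ∨ (¬d)) ∧ ((¬m) ∨ (¬d))


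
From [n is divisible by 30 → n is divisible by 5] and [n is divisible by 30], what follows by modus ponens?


Modus ponens: from (P → Q) and P, infer Q.
P = 'n is divisible by 30' is asserted, and P → Q holds, so Q follows.

n is divisible by 5.


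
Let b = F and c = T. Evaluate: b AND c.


Conjunction is true only when both operands are true.
Substitute: b=F, c=T.
F AND T evaluates to F.

F


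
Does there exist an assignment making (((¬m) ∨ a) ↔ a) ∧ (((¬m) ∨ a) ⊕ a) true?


Check all 4 assignments over {a, m}:
a | m | φ
---------
F | F | F
T | F | F
F | T | F
T | T | F
No assignment makes the formula true.

Unsatisfiable.


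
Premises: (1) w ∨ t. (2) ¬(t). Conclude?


Disjunctive syllogism: from (P ∨ Q) and ¬P, infer Q.
One disjunct, 't', is ruled out; the other must hold.

w


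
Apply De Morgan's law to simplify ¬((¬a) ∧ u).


De Morgan: the negation of a conjunction is the disjunction of the negations.
Distribute ¬ across ∧, flipping it to ∨, and negate each literal.

a ∨ (¬u)


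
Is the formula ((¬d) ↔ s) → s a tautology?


Build the truth table over {d, s}:
d | s | φ
---------
F | F | T
T | F | F
F | T | T
T | T | T
Counterexample at row 2: with d=T, s=F, the formula is F.

No, it is not a tautology.


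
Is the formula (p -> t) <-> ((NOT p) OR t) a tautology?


Build the truth table over {p, t}:
p | t | φ
---------
F | F | T
T | F | T
F | T | T
T | T | T
Every row evaluates to true.

Yes, it is a tautology.


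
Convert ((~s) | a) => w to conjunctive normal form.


Step 1: Rewrite as ¬((¬s) ∨ a) ∨ w = (¬(¬s) ∧ ¬a) ∨ w.
Step 2: Distribute ∨ over ∧.
Step 3: Eliminate any double negations (¬¬X = X).

(s | w) & ((~a) | w)


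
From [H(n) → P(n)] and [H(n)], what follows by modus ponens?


Modus ponens: from (P → Q) and P, infer Q.
P = 'H(n)' is asserted, and P → Q holds, so Q follows.

P(n).


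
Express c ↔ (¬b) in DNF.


Step 1: c ↔ (¬b) is true exactly when both agree: (c ∧ (¬b)) ∨ (¬c ∧ ¬(¬b)).
Step 2: Eliminate any double negations (¬¬X = X).

(c ∧ (¬b)) ∨ ((¬c) ∧ b)


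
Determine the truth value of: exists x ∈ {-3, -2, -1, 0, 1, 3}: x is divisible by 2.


Evaluate the predicate on each element: -3:False, -2:True, -1:False, 0:True, 1:False, 3:False.
Witness x = -2 satisfies the predicate.

True


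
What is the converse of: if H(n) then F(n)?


The converse of (P → Q) is (Q → P). It is not in general equivalent to the original.
Here P = 'H(n)' and Q = 'F(n)'.

If F(n), then H(n).


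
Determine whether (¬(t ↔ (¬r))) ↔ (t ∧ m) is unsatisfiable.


Truth table over {m, r, t}:
m | r | t | φ
-------------
F | F | F | F
T | F | F | F
F | T | F | T
T | T | F | T
F | F | T | T
T | F | T | F
F | T | T | F
T | T | T | T
Satisfying assignment at row 3: m=F, r=T, t=F gives T.

No, it is not a contradiction.


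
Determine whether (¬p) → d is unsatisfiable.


Truth table over {d, p}:
d | p | φ
---------
F | F | F
T | F | T
F | T | T
T | T | T
Satisfying assignment at row 2: d=T, p=F gives T.

No, it is not a contradiction.


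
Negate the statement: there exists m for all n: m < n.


Negation flips each quantifier (∀↔∃) and negates the inner predicate.
¬(there exists m for all n: φ) = for all m there exists n: ¬φ.

for all m there exists n: NOT(m < n)


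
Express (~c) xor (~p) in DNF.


Step 1: (¬c) ⊕ (¬p) is true exactly when they disagree: ((¬c) ∧ ¬(¬p)) ∨ (¬(¬c) ∧ (¬p)).
Step 2: Eliminate any double negations (¬¬X = X).

((~c) & p) | (c & (~p))


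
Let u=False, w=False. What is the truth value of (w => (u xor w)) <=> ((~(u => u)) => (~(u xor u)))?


Substitute u=False, w=False:
u xor w = False xor False = False
w => (u xor w) = False => False = True
u => u = False => False = True
~(u => u) = False
u xor u = False xor False = False
~(u xor u) = True
(~(u => u)) => (~(u xor u)) = False => True = True
(w => (u xor w)) <=> ((~(u => u)) => (~(u xor u))) = True <=> True = True

True


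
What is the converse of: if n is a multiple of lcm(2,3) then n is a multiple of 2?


The converse of (P → Q) is (Q → P). It is not in general equivalent to the original.
Here P = 'n is a multiple of lcm(2,3)' and Q = 'n is a multiple of 2'.

If n is a multiple of 2, then n is a multiple of lcm(2,3).


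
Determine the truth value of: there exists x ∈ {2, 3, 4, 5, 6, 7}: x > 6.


Evaluate the predicate on each element: 2:F, 3:F, 4:F, 5:F, 6:F, 7:T.
Witness x = 7 satisfies the predicate.

T


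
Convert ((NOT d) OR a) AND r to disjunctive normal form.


Step 1: Distribute ∧ over ∨: ((¬d) ∨ a) ∧ r = ((¬d) ∧ r) ∨ (a ∧ r).

((NOT d) AND r) OR (a AND r)


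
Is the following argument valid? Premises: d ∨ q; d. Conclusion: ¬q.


This is affirming a disjunct (fallacy). There exist truth assignments where the premises are all true but the conclusion is false.

Invalid.


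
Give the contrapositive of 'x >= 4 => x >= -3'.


The contrapositive of (P → Q) is (¬Q → ¬P); it is logically equivalent to the original.
Here P = 'x >= 4' and Q = 'x >= -3'.

If not (x >= -3), then not (x >= 4).


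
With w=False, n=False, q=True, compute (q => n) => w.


Substitute w=False, n=False, q=True:
q => n = True => False = False
(q => n) => w = False => False = True

True


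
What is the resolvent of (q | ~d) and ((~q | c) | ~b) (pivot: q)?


The clauses contain complementary literals q and ~q.
Resolution eliminates this pair and disjoins the remaining literals (merging duplicates).

((~d | c) | ~b)


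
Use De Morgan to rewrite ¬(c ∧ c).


De Morgan: the negation of a conjunction is the disjunction of the negations.
Distribute ¬ across ∧, flipping it to ∨, and negate each literal.

(¬c) ∨ (¬c)


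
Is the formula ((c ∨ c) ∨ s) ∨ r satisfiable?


Search for a satisfying assignment over {c, r, s}.
Try c=T, r=F, s=F: the formula evaluates to T.
A satisfying assignment exists.

Satisfiable.


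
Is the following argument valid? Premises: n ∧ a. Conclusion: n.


This matches the form of conjunction elimination: the conclusion follows in every model of the premises.

Valid.


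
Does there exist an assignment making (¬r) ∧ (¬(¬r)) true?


Check all 2 assignments over {r}:
r | φ
-----
F | F
T | F
No assignment makes the formula true.

Unsatisfiable.


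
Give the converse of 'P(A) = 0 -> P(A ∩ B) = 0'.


The converse of (P → Q) is (Q → P). It is not in general equivalent to the original.
Here P = 'P(A) = 0' and Q = 'P(A ∩ B) = 0'.

If P(A ∩ B) = 0, then P(A) = 0.


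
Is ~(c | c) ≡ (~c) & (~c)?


Compare truth tables:
c | φ | ψ
---------
False | True | True
True | False | False
The columns φ and ψ agree on every row.

Yes, they are logically equivalent.


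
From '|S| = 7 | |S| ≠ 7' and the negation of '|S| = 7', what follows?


Disjunctive syllogism: from (P ∨ Q) and ¬P, infer Q.
One disjunct, '|S| = 7', is ruled out; the other must hold.

|S| ≠ 7


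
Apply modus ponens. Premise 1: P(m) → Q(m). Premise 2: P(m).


Modus ponens: from (P → Q) and P, infer Q.
P = 'P(m)' is asserted, and P → Q holds, so Q follows.

Q(m).


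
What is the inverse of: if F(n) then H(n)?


The inverse of (P → Q) is (¬P → ¬Q). It is equivalent to the converse, not to the original.
Here P = 'F(n)' and Q = 'H(n)'.

If not (F(n)), then not (H(n)).


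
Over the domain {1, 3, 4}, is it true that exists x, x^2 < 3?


Evaluate the predicate on each element: 1:True, 3:False, 4:False.
Witness x = 1 satisfies the predicate.

True


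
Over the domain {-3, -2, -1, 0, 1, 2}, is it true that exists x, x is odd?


Evaluate the predicate on each element: -3:True, -2:False, -1:True, 0:False, 1:True, 2:False.
Witness x = -3 satisfies the predicate.

True


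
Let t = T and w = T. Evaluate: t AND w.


Conjunction is true only when both operands are true.
Substitute: t=T, w=T.
T AND T evaluates to T.

T


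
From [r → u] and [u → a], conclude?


Hypothetical syllogism: from (P → Q) and (Q → R), infer (P → R).
Chain the two implications through the shared middle term 'u'.

r → a


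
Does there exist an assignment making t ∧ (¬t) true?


Check all 2 assignments over {t}:
t | φ
-----
F | F
T | F
No assignment makes the formula true.

Unsatisfiable.


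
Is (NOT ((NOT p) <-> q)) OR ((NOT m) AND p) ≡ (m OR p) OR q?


Compare truth tables:
m | p | q | φ | ψ
-----------------
F | F | F | T | F
T | F | F | T | T
F | T | F | T | T
T | T | F | F | T
F | F | T | F | T
T | F | T | F | T
F | T | T | T | T
T | T | T | T | T
They differ at row 1 (m=F, p=F, q=F): φ=T but ψ=F.

No, they are not logically equivalent.


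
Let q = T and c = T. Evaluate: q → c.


Implication is false only when antecedent is true and consequent is false.
Substitute: q=T, c=T.
T → T evaluates to T.

T


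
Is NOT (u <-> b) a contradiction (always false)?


Truth table over {b, u}:
b | u | φ
---------
F | F | F
T | F | T
F | T | T
T | T | F
Satisfying assignment at row 2: b=T, u=F gives T.

No, it is not a contradiction.


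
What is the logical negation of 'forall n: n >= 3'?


¬(forall x: φ) = exists x: ¬φ, and ¬(exists x: φ) = forall x: ¬φ.
Apply to the universal statement.

exists n: ~(n >= 3)


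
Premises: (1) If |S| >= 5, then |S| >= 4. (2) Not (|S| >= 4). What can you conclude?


Modus tollens: from (P → Q) and ¬Q, infer ¬P.
Q = '|S| >= 4' is denied; since P → Q, P must also fail.

Not (|S| >= 5).


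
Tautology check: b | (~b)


Build the truth table over {b}:
b | φ
-----
False | True
True | True
Every row evaluates to true.

Yes, it is a tautology.


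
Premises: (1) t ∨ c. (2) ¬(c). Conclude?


Disjunctive syllogism: from (P ∨ Q) and ¬P, infer Q.
One disjunct, 'c', is ruled out; the other must hold.

t


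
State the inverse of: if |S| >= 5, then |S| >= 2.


The inverse of (P → Q) is (¬P → ¬Q). It is equivalent to the converse, not to the original.
Here P = '|S| >= 5' and Q = '|S| >= 2'.

If not (|S| >= 5), then not (|S| >= 2).


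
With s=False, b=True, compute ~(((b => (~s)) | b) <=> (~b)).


Substitute s=False, b=True:
~s = True
b => (~s) = True => True = True
(b => (~s)) | b = True | True = True
~b = False
((b => (~s)) | b) <=> (~b) = True <=> False = False
~(((b => (~s)) | b) <=> (~b)) = True

True


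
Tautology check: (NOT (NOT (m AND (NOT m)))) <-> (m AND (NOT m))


Build the truth table over {m}:
m | φ
-----
F | T
T | T
Every row evaluates to true.

Yes, it is a tautology.


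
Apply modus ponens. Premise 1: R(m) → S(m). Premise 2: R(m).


Modus ponens: from (P → Q) and P, infer Q.
P = 'R(m)' is asserted, and P → Q holds, so Q follows.

S(m).


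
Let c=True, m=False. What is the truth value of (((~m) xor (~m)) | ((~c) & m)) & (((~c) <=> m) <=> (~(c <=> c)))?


Substitute c=True, m=False:
… (earlier sub-steps elided)
(~m) xor (~m) = True xor True = False
~c = False
(~c) & m = False & False = False
((~m) xor (~m)) | ((~c) & m) = False | False = False
~c = False
(~c) <=> m = False <=> False = True
c <=> c = True <=> True = True
~(c <=> c) = False
((~c) <=> m) <=> (~(c <=> c)) = True <=> False = False
(((~m) xor (~m)) | ((~c) & m)) & (((~c) <=> m) <=> (~(c <=> c))) = False & False = False

False


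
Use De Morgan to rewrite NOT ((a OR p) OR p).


De Morgan: the negation of a disjunction is the conjunction of the negations.
Distribute NOT across OR, flipping it to AND, and negate each literal.

((NOT a) AND (NOT p)) AND (NOT p)


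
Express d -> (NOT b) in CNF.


Step 1: Rewrite d → (¬b) as ¬d ∨ (¬b).

(NOT d) OR (NOT b)


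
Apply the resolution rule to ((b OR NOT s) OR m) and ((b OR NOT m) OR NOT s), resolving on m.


The clauses contain complementary literals m and NOTm.
Resolution eliminates this pair and disjoins the remaining literals (merging duplicates).

(NOT s OR b)


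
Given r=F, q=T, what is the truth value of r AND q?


Conjunction is true only when both operands are true.
Substitute: r=F, q=T.
F AND T evaluates to F.

F


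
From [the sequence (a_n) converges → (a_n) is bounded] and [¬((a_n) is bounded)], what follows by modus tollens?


Modus tollens: from (P → Q) and ¬Q, infer ¬P.
Q = '(a_n) is bounded' is denied; since P → Q, P must also fail.

Not (the sequence (a_n) converges).


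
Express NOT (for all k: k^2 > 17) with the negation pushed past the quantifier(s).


¬(for all x: φ) = there exists x: ¬φ, and ¬(there exists x: φ) = for all x: ¬φ.
Apply to the universal statement.

there exists k: NOT(k^2 > 17)


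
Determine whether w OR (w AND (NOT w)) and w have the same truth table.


Compare truth tables:
w | φ | ψ
---------
F | F | F
T | T | T
The columns φ and ψ agree on every row.

Yes, they are logically equivalent.


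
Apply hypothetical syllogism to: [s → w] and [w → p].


Hypothetical syllogism: from (P → Q) and (Q → R), infer (P → R).
Chain the two implications through the shared middle term 'w'.

s → p


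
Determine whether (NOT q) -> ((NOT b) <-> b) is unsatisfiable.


Truth table over {b, q}:
b | q | φ
---------
F | F | F
T | F | F
F | T | T
T | T | T
Satisfying assignment at row 3: b=F, q=T gives T.

No, it is not a contradiction.


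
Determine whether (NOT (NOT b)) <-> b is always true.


Build the truth table over {b}:
b | φ
-----
F | T
T | T
Every row evaluates to true.

Yes, it is a tautology.


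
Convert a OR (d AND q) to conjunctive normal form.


Step 1: Distribute ∨ over ∧: a ∨ (d ∧ q) = (a ∨ d) ∧ (a ∨ q).

(a OR d) AND (a OR q)


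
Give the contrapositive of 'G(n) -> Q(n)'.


The contrapositive of (P → Q) is (¬Q → ¬P); it is logically equivalent to the original.
Here P = 'G(n)' and Q = 'Q(n)'.

If not (Q(n)), then not (G(n)).


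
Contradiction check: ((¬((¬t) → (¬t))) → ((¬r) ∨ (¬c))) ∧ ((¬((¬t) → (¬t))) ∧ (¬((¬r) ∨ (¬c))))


Truth table over {c, r, t}:
c | r | t | φ
-------------
F | F | F | F
T | F | F | F
F | T | F | F
T | T | F | F
F | F | T | F
T | F | T | F
F | T | T | F
T | T | T | F
Every row is false.

Yes, it is a contradiction.


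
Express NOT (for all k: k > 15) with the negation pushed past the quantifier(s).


¬(for all x: φ) = there exists x: ¬φ, and ¬(there exists x: φ) = for all x: ¬φ.
Apply to the universal statement.

there exists k: NOT(k > 15)


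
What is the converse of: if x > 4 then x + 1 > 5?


The converse of (P → Q) is (Q → P). It is not in general equivalent to the original.
Here P = 'x > 4' and Q = 'x + 1 > 5'.

If x + 1 > 5, then x > 4.


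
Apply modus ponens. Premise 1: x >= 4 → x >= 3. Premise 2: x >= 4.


Modus ponens: from (P → Q) and P, infer Q.
P = 'x >= 4' is asserted, and P → Q holds, so Q follows.

x >= 3.


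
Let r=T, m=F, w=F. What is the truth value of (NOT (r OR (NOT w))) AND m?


Substitute r=T, m=F, w=F:
NOT w = T
r OR (NOT w) = T OR T = T
NOT (r OR (NOT w)) = F
(NOT (r OR (NOT w))) AND m = F AND F = F

F


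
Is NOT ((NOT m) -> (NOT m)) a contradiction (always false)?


Truth table over {m}:
m | φ
-----
F | F
T | F
Every row is false.

Yes, it is a contradiction.


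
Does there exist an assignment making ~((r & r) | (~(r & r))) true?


Check all 2 assignments over {r}:
r | φ
-----
False | False
True | False
No assignment makes the formula true.

Unsatisfiable.


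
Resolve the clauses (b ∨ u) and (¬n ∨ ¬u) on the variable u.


The clauses contain complementary literals u and ¬u.
Resolution eliminates this pair and disjoins the remaining literals (merging duplicates).

(b ∨ ¬n)


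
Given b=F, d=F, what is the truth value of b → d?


Implication is false only when antecedent is true and consequent is false.
Substitute: b=F, d=F.
F → F evaluates to T.

T


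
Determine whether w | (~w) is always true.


Build the truth table over {w}:
w | φ
-----
False | True
True | True
Every row evaluates to true.

Yes, it is a tautology.


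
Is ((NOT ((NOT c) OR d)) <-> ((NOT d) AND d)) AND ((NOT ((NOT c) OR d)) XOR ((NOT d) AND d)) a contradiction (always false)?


Truth table over {c, d}:
c | d | φ
---------
F | F | F
T | F | F
F | T | F
T | T | F
Every row is false.

Yes, it is a contradiction.


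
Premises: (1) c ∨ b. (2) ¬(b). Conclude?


Disjunctive syllogism: from (P ∨ Q) and ¬P, infer Q.
One disjunct, 'b', is ruled out; the other must hold.

c


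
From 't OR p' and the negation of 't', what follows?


Disjunctive syllogism: from (P ∨ Q) and ¬P, infer Q.
One disjunct, 't', is ruled out; the other must hold.

p


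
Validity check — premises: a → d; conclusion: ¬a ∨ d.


This matches the form of material implication: the conclusion follows in every model of the premises.

Valid.


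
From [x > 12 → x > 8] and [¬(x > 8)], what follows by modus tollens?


Modus tollens: from (P → Q) and ¬Q, infer ¬P.
Q = 'x > 8' is denied; since P → Q, P must also fail.

Not (x > 12).


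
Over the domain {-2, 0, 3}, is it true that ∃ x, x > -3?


Evaluate the predicate on each element: -2:T, 0:T, 3:T.
Witness x = -2 satisfies the predicate.

T


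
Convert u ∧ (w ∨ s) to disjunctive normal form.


Step 1: Distribute ∧ over ∨: u ∧ (w ∨ s) = (u ∧ w) ∨ (u ∧ s).

(u ∧ w) ∨ (u ∧ s)


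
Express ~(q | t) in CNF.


Step 1: Apply De Morgan: ¬(q ∨ t) = ¬q ∧ ¬t.

(~q) & (~t)


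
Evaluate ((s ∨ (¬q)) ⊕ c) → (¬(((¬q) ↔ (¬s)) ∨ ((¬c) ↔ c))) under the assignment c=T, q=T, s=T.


Substitute c=T, q=T, s=T:
… (earlier sub-steps elided)
s ∨ (¬q) = T ∨ F = T
(s ∨ (¬q)) ⊕ c = T ⊕ T = F
¬q = F
¬s = F
(¬q) ↔ (¬s) = F ↔ F = T
¬c = F
(¬c) ↔ c = F ↔ T = F
((¬q) ↔ (¬s)) ∨ ((¬c) ↔ c) = T ∨ F = T
¬(((¬q) ↔ (¬s)) ∨ ((¬c) ↔ c)) = F
((s ∨ (¬q)) ⊕ c) → (¬(((¬q) ↔ (¬s)) ∨ ((¬c) ↔ c))) = F → F = T

T


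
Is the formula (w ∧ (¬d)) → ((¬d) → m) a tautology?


Build the truth table over {d, m, w}:
d | m | w | φ
-------------
F | F | F | T
T | F | F | T
F | T | F | T
T | T | F | T
F | F | T | F
T | F | T | T
F | T | T | T
T | T | T | T
Counterexample at row 5: with d=F, m=F, w=T, the formula is F.

No, it is not a tautology.


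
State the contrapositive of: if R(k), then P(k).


The contrapositive of (P → Q) is (¬Q → ¬P); it is logically equivalent to the original.
Here P = 'R(k)' and Q = 'P(k)'.

If not (P(k)), then not (R(k)).


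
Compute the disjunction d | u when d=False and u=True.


Disjunction is false only when both operands are false.
Substitute: d=False, u=True.
False | True evaluates to True.

True


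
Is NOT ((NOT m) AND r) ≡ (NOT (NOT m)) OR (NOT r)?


Compare truth tables:
m | r | φ | ψ
-------------
F | F | T | T
T | F | T | T
F | T | F | F
T | T | T | T
The columns φ and ψ agree on every row.

Yes, they are logically equivalent.


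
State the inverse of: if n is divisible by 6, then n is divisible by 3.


The inverse of (P → Q) is (¬P → ¬Q). It is equivalent to the converse, not to the original.
Here P = 'n is divisible by 6' and Q = 'n is divisible by 3'.

If not (n is divisible by 6), then not (n is divisible by 3).


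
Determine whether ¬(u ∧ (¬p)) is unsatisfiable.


Truth table over {p, u}:
p | u | φ
---------
F | F | T
T | F | T
F | T | F
T | T | T
Satisfying assignment at row 1: p=F, u=F gives T.

No, it is not a contradiction.


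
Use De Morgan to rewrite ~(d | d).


De Morgan: the negation of a disjunction is the conjunction of the negations.
Distribute ~ across |, flipping it to &, and negate each literal.

(~d) & (~d)


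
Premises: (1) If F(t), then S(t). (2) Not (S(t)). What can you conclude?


Modus tollens: from (P → Q) and ¬Q, infer ¬P.
Q = 'S(t)' is denied; since P → Q, P must also fail.

Not (F(t)).


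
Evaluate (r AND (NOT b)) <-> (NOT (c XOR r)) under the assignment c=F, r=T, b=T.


Substitute c=F, r=T, b=T:
NOT b = F
r AND (NOT b) = T AND F = F
c XOR r = F XOR T = T
NOT (c XOR r) = F
(r AND (NOT b)) <-> (NOT (c XOR r)) = F <-> F = T

T


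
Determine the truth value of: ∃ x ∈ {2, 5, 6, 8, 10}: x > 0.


Evaluate the predicate on each element: 2:T, 5:T, 6:T, 8:T, 10:T.
Witness x = 2 satisfies the predicate.

T


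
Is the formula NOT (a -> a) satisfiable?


Check all 2 assignments over {a}:
a | φ
-----
F | F
T | F
No assignment makes the formula true.

Unsatisfiable.


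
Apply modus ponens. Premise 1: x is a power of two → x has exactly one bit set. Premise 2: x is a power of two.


Modus ponens: from (P → Q) and P, infer Q.
P = 'x is a power of two' is asserted, and P → Q holds, so Q follows.

x has exactly one bit set.
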